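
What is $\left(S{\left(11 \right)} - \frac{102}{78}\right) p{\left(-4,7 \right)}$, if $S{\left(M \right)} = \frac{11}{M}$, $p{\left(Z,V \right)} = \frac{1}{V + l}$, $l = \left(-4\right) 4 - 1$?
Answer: $\frac{2}{65} \approx 0.030769$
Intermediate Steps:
$l = -17$ ($l = -16 - 1 = -17$)
$p{\left(Z,V \right)} = \frac{1}{-17 + V}$ ($p{\left(Z,V \right)} = \frac{1}{V - 17} = \frac{1}{-17 + V}$)
$\left(S{\left(11 \right)} - \frac{102}{78}\right) p{\left(-4,7 \right)} = \frac{\frac{11}{11} - \frac{102}{78}}{-17 + 7} = \frac{11 \cdot \frac{1}{11} - \frac{17}{13}}{-10} = \left(1 - \frac{17}{13}\right) \left(- \frac{1}{10}\right) = \left(- \frac{4}{13}\right) \left(- \frac{1}{10}\right) = \frac{2}{65}$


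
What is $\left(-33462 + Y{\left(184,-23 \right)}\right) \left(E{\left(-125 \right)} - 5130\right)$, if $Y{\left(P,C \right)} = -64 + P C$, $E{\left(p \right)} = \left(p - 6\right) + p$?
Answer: $203364588$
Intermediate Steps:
$E{\left(p \right)} = -6 + 2 p$ ($E{\left(p \right)} = \left(p - 6\right) + p = \left(-6 + p\right) + p = -6 + 2 p$)
$Y{\left(P,C \right)} = -64 + C P$
$\left(-33462 + Y{\left(184,-23 \right)}\right) \left(E{\left(-125 \right)} - 5130\right) = \left(-33462 - 4296\right) \left(\left(-6 + 2 \left(-125\right)\right) - 5130\right) = \left(-33462 - 4296\right) \left(\left(-6 - 250\right) - 5130\right) = \left(-33462 - 4296\right) \left(-256 - 5130\right) = \left(-37758\right) \left(-5386\right) = 203364588$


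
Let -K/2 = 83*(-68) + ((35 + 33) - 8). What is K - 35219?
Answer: -24051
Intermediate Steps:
K = 11168 (K = -2*(83*(-68) + ((35 + 33) - 8)) = -2*(-5644 + (68 - 8)) = -2*(-5644 + 60) = -2*(-5584) = 11168)
K - 35219 = 11168 - 35219 = -24051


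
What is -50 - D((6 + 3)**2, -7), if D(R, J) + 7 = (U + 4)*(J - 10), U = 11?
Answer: 212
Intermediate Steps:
D(R, J) = -157 + 15*J (D(R, J) = -7 + (11 + 4)*(J - 10) = -7 + 15*(-10 + J) = -7 + (-150 + 15*J) = -157 + 15*J)
-50 - D((6 + 3)**2, -7) = -50 - (-157 + 15*(-7)) = -50 - (-157 - 105) = -50 - 1*(-262) = -50 + 262 = 212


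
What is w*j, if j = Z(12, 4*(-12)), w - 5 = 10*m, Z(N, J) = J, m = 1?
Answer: -720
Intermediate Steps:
w = 15 (w = 5 + 10*1 = 5 + 10 = 15)
j = -48 (j = 4*(-12) = -48)
w*j = 15*(-48) = -720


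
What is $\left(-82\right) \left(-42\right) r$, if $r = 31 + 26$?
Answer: $196308$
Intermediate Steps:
$r = 57$
$\left(-82\right) \left(-42\right) r = \left(-82\right) \left(-42\right) 57 = 3444 \cdot 57 = 196308$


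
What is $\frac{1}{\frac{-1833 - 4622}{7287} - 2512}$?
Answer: $- \frac{7287}{18311399} \approx -0.00039795$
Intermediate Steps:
$\frac{1}{\frac{-1833 - 4622}{7287} - 2512} = \frac{1}{\left(-1833 - 4622\right) \frac{1}{7287} - 2512} = \frac{1}{\left(-6455\right) \frac{1}{7287} - 2512} = \frac{1}{- \frac{6455}{7287} - 2512} = \frac{1}{- \frac{18311399}{7287}} = - \frac{7287}{18311399}$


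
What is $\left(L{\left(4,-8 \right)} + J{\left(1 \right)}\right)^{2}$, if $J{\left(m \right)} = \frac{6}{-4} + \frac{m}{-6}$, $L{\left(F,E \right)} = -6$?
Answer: $\frac{529}{9} \approx 58.778$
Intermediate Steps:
$J{\left(m \right)} = - \frac{3}{2} - \frac{m}{6}$ ($J{\left(m \right)} = 6 \left(- \frac{1}{4}\right) + m \left(- \frac{1}{6}\right) = - \frac{3}{2} - \frac{m}{6}$)
$\left(L{\left(4,-8 \right)} + J{\left(1 \right)}\right)^{2} = \left(-6 - \frac{5}{3}\right)^{2} = \left(- \frac{23}{3}\right)^{2} = \frac{529}{9}$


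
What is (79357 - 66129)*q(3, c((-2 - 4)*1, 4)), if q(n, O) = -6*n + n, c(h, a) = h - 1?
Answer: -198420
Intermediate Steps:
c(h, a) = -1 + h
q(n, O) = -5*n
(79357 - 66129)*q(3, c((-2 - 4)*1, 4)) = (79357 - 66129)*(-5*3) = 13228*(-15) = -198420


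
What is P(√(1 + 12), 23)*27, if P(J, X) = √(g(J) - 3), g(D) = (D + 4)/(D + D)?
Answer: 27*√(-1690 + 104*√13)/26 ≈ 37.658*I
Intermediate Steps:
g(D) = (4 + D)/(2*D) (g(D) = (4 + D)/((2*D)) = (4 + D)*(1/(2*D)) = (4 + D)/(2*D))
P(J, X) = √(-3 + (4 + J)/(2*J)) (P(J, X) = √((4 + J)/(2*J) - 3) = √(-3 + (4 + J)/(2*J)))
P(√(1 + 12), 23)*27 = (√(-10 + 8/(√(1 + 12)))/2)*27 = (√(-10 + 8/(√13))/2)*27 = (√(-10 + 8*(√13/13))/2)*27 = (√(-10 + 8*√13/13)/2)*27 = 27*√(-10 + 8*√13/13)/2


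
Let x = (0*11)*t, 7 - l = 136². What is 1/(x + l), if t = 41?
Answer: -1/18489 ≈ -5.4086e-5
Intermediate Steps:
l = -18489 (l = 7 - 1*136² = 7 - 1*18496 = 7 - 18496 = -18489)
x = 0 (x = (0*11)*41 = 0*41 = 0)
1/(x + l) = 1/(0 - 18489) = 1/(-18489) = -1/18489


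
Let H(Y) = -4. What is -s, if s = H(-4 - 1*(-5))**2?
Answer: -16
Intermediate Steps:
s = 16 (s = (-4)**2 = 16)
-s = -1*16 = -16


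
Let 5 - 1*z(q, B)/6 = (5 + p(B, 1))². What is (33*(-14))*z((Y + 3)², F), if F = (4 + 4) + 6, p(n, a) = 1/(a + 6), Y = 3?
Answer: 416196/7 ≈ 59457.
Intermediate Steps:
p(n, a) = 1/(6 + a)
F = 14 (F = 8 + 6 = 14)
z(q, B) = -6306/49 (z(q, B) = 30 - 6*(5 + 1/(6 + 1))² = 30 - 6*(5 + 1/7)² = 30 - 6*(5 + ⅐)² = 30 - 6*(36/7)² = 30 - 6*1296/49 = 30 - 7776/49 = -6306/49)
(33*(-14))*z((Y + 3)², F) = (33*(-14))*(-6306/49) = -462*(-6306/49) = 416196/7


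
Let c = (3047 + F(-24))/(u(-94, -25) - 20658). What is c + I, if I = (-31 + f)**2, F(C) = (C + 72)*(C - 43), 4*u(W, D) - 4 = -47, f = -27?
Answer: 278119376/82675 ≈ 3364.0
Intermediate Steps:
u(W, D) = -43/4 (u(W, D) = 1 + (1/4)*(-47) = 1 - 47/4 = -43/4)
F(C) = (-43 + C)*(72 + C) (F(C) = (72 + C)*(-43 + C) = (-43 + C)*(72 + C))
I = 3364 (I = (-31 - 27)**2 = (-58)**2 = 3364)
c = 676/82675 (c = (3047 + (-3096 + (-24)**2 + 29*(-24)))/(-43/4 - 20658) = (3047 + (-3096 + 576 - 696))/(-82675/4) = (3047 - 3216)*(-4/82675) = -169*(-4/82675) = 676/82675 ≈ 0.0081766)
c + I = 676/82675 + 3364 = 278119376/82675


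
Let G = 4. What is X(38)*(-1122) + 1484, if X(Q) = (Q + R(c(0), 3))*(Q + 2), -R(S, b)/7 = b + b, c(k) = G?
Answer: 181004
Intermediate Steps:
c(k) = 4
R(S, b) = -14*b (R(S, b) = -7*(b + b) = -14*b)
X(Q) = (-42 + Q)*(2 + Q) (X(Q) = (Q - 14*3)*(Q + 2) = (Q - 42)*(2 + Q) = (-42 + Q)*(2 + Q))
X(38)*(-1122) + 1484 = (-84 + 38² - 40*38)*(-1122) + 1484 = (-84 + 1444 - 1520)*(-1122) + 1484 = -160*(-1122) + 1484 = 179520 + 1484 = 181004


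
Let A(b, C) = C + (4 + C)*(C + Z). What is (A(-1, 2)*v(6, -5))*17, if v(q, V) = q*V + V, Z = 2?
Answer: -15470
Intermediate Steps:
v(q, V) = V + V*q (v(q, V) = V*q + V = V + V*q)
A(b, C) = C + (2 + C)*(4 + C) (A(b, C) = C + (4 + C)*(C + 2) = C + (4 + C)*(2 + C) = C + (2 + C)*(4 + C))
(A(-1, 2)*v(6, -5))*17 = ((8 + 2² + 7*2)*(-5*(1 + 6)))*17 = ((8 + 4 + 14)*(-5*7))*17 = (26*(-35))*17 = -910*17 = -15470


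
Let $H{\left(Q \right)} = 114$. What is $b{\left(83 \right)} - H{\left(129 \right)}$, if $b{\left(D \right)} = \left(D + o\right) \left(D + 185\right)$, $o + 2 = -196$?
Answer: $-30934$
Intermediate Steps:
$o = -198$ ($o = -2 - 196 = -198$)
$b{\left(D \right)} = \left(-198 + D\right) \left(185 + D\right)$ ($b{\left(D \right)} = \left(D - 198\right) \left(D + 185\right) = \left(-198 + D\right) \left(185 + D\right)$)
$b{\left(83 \right)} - H{\left(129 \right)} = \left(-36630 + 83^{2} - 1079\right) - 114 = \left(-36630 + 6889 - 1079\right) - 114 = -30820 - 114 = -30934$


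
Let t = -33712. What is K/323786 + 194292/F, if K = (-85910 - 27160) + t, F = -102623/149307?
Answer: -4696386766278685/16613945339 ≈ -2.8268e+5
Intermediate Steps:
F = -102623/149307 (F = -102623*1/149307 = -102623/149307 ≈ -0.68733)
K = -146782 (K = (-85910 - 27160) - 33712 = -113070 - 33712 = -146782)
K/323786 + 194292/F = -146782/323786 + 194292/(-102623/149307) = -146782*1/323786 + 194292*(-149307/102623) = -73391/161893 - 29009155644/102623 = -4696386766278685/16613945339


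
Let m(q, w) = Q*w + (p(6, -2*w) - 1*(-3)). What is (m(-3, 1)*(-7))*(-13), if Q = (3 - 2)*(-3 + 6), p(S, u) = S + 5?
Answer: 1547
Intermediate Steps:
p(S, u) = 5 + S
Q = 3 (Q = 1*3 = 3)
m(q, w) = 14 + 3*w (m(q, w) = 3*w + ((5 + 6) - 1*(-3)) = 3*w + (11 + 3) = 3*w + 14 = 14 + 3*w)
(m(-3, 1)*(-7))*(-13) = ((14 + 3*1)*(-7))*(-13) = ((14 + 3)*(-7))*(-13) = (17*(-7))*(-13) = -119*(-13) = 1547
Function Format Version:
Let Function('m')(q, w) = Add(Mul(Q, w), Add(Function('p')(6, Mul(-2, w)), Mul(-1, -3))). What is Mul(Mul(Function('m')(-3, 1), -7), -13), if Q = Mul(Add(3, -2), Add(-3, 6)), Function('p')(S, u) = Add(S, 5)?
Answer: 1547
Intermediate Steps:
Function('p')(S, u) = Add(5, S)
Q = 3 (Q = Mul(1, 3) = 3)
Function('m')(q, w) = Add(14, Mul(3, w)) (Function('m')(q, w) = Add(Mul(3, w), Add(Add(5, 6), Mul(-1, -3))) = Add(Mul(3, w), Add(11, 3)) = Add(Mul(3, w), 14) = Add(14, Mul(3, w)))
Mul(Mul(Function('m')(-3, 1), -7), -13) = Mul(Mul(Add(14, Mul(3, 1)), -7), -13) = Mul(Mul(Add(14, 3), -7), -13) = Mul(Mul(17, -7), -13) = Mul(-119, -13) = 1547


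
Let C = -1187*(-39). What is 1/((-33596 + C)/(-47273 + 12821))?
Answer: -34452/12697 ≈ -2.7134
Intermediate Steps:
C = 46293
1/((-33596 + C)/(-47273 + 12821)) = 1/((-33596 + 46293)/(-47273 + 12821)) = 1/(12697/(-34452)) = 1/(12697*(-1/34452)) = 1/(-12697/34452) = -34452/12697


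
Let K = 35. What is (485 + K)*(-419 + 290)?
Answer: -67080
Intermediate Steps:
(485 + K)*(-419 + 290) = (485 + 35)*(-419 + 290) = 520*(-129) = -67080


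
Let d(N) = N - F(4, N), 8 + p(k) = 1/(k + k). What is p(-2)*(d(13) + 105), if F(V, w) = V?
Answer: -1881/2 ≈ -940.50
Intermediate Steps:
p(k) = -8 + 1/(2*k) (p(k) = -8 + 1/(k + k) = -8 + 1/(2*k))
d(N) = -4 + N (d(N) = N - 1*4 = N - 4 = -4 + N)
p(-2)*(d(13) + 105) = (-8 + (1/2)/(-2))*((-4 + 13) + 105) = (-8 + (1/2)*(-1/2))*(9 + 105) = (-8 - 1/4)*114 = -33/4*114 = -1881/2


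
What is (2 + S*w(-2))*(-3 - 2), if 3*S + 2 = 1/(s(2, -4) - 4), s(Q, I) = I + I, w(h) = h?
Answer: -305/18 ≈ -16.944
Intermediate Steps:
s(Q, I) = 2*I
S = -25/36 (S = -⅔ + 1/(3*(2*(-4) - 4)) = -⅔ + 1/(3*(-8 - 4)) = -⅔ + (⅓)/(-12) = -⅔ + (⅓)*(-1/12) = -⅔ - 1/36 = -25/36 ≈ -0.69444)
(2 + S*w(-2))*(-3 - 2) = (2 - 25/36*(-2))*(-3 - 2) = (2 + 25/18)*(-5) = (61/18)*(-5) = -305/18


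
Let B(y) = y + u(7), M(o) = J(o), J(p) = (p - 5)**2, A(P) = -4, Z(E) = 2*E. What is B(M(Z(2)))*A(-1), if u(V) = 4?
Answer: -20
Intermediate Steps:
J(p) = (-5 + p)**2
M(o) = (-5 + o)**2
B(y) = 4 + y (B(y) = y + 4 = 4 + y)
B(M(Z(2)))*A(-1) = (4 + (-5 + 2*2)**2)*(-4) = (4 + (-5 + 4)**2)*(-4) = (4 + (-1)**2)*(-4) = (4 + 1)*(-4) = 5*(-4) = -20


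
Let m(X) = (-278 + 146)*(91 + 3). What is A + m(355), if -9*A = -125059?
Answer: 13387/9 ≈ 1487.4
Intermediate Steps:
m(X) = -12408 (m(X) = -132*94 = -12408)
A = 125059/9 (A = -⅑*(-125059) = 125059/9 ≈ 13895.)
A + m(355) = 125059/9 - 12408 = 13387/9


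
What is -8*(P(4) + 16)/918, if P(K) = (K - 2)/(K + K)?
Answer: -65/459 ≈ -0.14161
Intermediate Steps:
P(K) = (-2 + K)/(2*K) (P(K) = (-2 + K)/((2*K)) = (-2 + K)*(1/(2*K)) = (-2 + K)/(2*K))
-8*(P(4) + 16)/918 = -8*((1/2)*(-2 + 4)/4 + 16)/918 = -8*((1/2)*(1/4)*2 + 16)*(1/918) = -8*(1/4 + 16)*(1/918) = -8*65/4*(1/918) = -130*1/918 = -65/459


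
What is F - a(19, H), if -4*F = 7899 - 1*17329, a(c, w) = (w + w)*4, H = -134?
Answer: 6859/2 ≈ 3429.5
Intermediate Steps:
a(c, w) = 8*w (a(c, w) = (2*w)*4 = 8*w)
F = 4715/2 (F = -(7899 - 1*17329)/4 = -(7899 - 17329)/4 = -1/4*(-9430) = 4715/2 ≈ 2357.5)
F - a(19, H) = 4715/2 - 8*(-134) = 4715/2 - 1*(-1072) = 4715/2 + 1072 = 6859/2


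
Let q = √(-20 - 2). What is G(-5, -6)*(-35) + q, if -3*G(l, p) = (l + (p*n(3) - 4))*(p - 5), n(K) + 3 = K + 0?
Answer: 1155 + I*√22 ≈ 1155.0 + 4.6904*I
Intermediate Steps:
n(K) = -3 + K (n(K) = -3 + (K + 0) = -3 + K)
q = I*√22 (q = √(-22) = I*√22 ≈ 4.6904*I)
G(l, p) = -(-5 + p)*(-4 + l)/3 (G(l, p) = -(l + (p*(-3 + 3) - 4))*(p - 5)/3 = -(l + (p*0 - 4))*(-5 + p)/3 = -(l + (0 - 4))*(-5 + p)/3 = -(l - 4)*(-5 + p)/3 = -(-4 + l)*(-5 + p)/3 = -(-5 + p)*(-4 + l)/3)
G(-5, -6)*(-35) + q = (-20/3 + (4/3)*(-6) + (5/3)*(-5) - ⅓*(-5)*(-6))*(-35) + I*√22 = (-20/3 - 8 - 25/3 - 10)*(-35) + I*√22 = -33*(-35) + I*√22 = 1155 + I*√22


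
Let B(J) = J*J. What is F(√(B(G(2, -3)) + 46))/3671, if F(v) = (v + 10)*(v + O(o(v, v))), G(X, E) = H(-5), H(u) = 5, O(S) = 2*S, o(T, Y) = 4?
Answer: 151/3671 + 18*√71/3671 ≈ 0.082449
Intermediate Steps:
G(X, E) = 5
B(J) = J²
F(v) = (8 + v)*(10 + v) (F(v) = (v + 10)*(v + 2*4) = (10 + v)*(v + 8) = (10 + v)*(8 + v) = (8 + v)*(10 + v))
F(√(B(G(2, -3)) + 46))/3671 = (80 + (√(5² + 46))² + 18*√(5² + 46))/3671 = (80 + (√(25 + 46))² + 18*√(25 + 46))*(1/3671) = (80 + (√71)² + 18*√71)*(1/3671) = (80 + 71 + 18*√71)*(1/3671) = (151 + 18*√71)*(1/3671) = 151/3671 + 18*√71/3671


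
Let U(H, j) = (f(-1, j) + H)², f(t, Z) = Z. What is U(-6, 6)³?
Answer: 0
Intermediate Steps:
U(H, j) = (H + j)² (U(H, j) = (j + H)² = (H + j)²)
U(-6, 6)³ = ((-6 + 6)²)³ = (0²)³ = 0³ = 0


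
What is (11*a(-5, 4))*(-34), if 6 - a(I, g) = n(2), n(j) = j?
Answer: -1496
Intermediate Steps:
a(I, g) = 4 (a(I, g) = 6 - 1*2 = 6 - 2 = 4)
(11*a(-5, 4))*(-34) = (11*4)*(-34) = 44*(-34) = -1496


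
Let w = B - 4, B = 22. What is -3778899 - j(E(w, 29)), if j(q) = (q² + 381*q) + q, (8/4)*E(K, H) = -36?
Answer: -3772347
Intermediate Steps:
w = 18 (w = 22 - 4 = 18)
E(K, H) = -18 (E(K, H) = (½)*(-36) = -18)
j(q) = q² + 382*q
-3778899 - j(E(w, 29)) = -3778899 - (-18)*(382 - 18) = -3778899 - (-18)*364 = -3778899 - 1*(-6552) = -3778899 + 6552 = -3772347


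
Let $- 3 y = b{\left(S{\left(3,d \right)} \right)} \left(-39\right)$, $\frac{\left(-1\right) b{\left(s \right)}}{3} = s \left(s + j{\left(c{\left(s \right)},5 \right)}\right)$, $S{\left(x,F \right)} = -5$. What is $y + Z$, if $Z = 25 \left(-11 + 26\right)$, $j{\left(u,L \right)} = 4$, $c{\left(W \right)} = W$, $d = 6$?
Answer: $180$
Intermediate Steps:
$b{\left(s \right)} = - 3 s \left(4 + s\right)$ ($b{\left(s \right)} = - 3 s \left(s + 4\right) = - 3 s \left(4 + s\right)$)
$y = -195$ ($y = - \frac{\left(-3\right) \left(-5\right) \left(4 - 5\right) \left(-39\right)}{3} = - \frac{\left(-3\right) \left(-5\right) \left(-1\right) \left(-39\right)}{3} = - \frac{\left(-15\right) \left(-39\right)}{3} = \left(- \frac{1}{3}\right) 585 = -195$)
$Z = 375$ ($Z = 25 \cdot 15 = 375$)
$y + Z = -195 + 375 = 180$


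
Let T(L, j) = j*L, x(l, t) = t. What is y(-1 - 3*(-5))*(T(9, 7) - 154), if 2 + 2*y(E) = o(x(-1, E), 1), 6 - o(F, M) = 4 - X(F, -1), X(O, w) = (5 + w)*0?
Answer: 0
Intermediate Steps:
T(L, j) = L*j
X(O, w) = 0
o(F, M) = 2 (o(F, M) = 6 - (4 - 1*0) = 6 - (4 + 0) = 6 - 1*4 = 6 - 4 = 2)
y(E) = 0 (y(E) = -1 + (½)*2 = -1 + 1 = 0)
y(-1 - 3*(-5))*(T(9, 7) - 154) = 0*(9*7 - 154) = 0*(63 - 154) = 0*(-91) = 0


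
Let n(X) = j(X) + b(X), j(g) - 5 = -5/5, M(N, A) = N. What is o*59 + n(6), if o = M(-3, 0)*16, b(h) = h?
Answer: -2822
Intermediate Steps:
j(g) = 4 (j(g) = 5 - 5/5 = 5 - 5*⅕ = 5 - 1 = 4)
n(X) = 4 + X
o = -48 (o = -3*16 = -48)
o*59 + n(6) = -48*59 + (4 + 6) = -2832 + 10 = -2822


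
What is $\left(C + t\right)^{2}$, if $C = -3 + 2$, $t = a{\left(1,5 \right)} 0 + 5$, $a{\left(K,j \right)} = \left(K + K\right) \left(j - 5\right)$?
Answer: $16$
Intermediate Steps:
$a{\left(K,j \right)} = 2 K \left(-5 + j\right)$
$t = 5$ ($t = 2 \cdot 1 \left(-5 + 5\right) 0 + 5 = 2 \cdot 1 \cdot 0 \cdot 0 + 5 = 0 \cdot 0 + 5 = 0 + 5 = 5$)
$C = -1$
$\left(C + t\right)^{2} = \left(-1 + 5\right)^{2} = 4^{2} = 16$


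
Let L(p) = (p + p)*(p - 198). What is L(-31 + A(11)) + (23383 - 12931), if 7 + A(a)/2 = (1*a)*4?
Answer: -2878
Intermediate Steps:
A(a) = -14 + 8*a (A(a) = -14 + 2*((1*a)*4) = -14 + 2*(a*4) = -14 + 2*(4*a) = -14 + 8*a)
L(p) = 2*p*(-198 + p) (L(p) = (2*p)*(-198 + p) = 2*p*(-198 + p))
L(-31 + A(11)) + (23383 - 12931) = 2*(-31 + (-14 + 8*11))*(-198 + (-31 + (-14 + 8*11))) + (23383 - 12931) = 2*(-31 + (-14 + 88))*(-198 + (-31 + (-14 + 88))) + 10452 = 2*(-31 + 74)*(-198 + (-31 + 74)) + 10452 = 2*43*(-198 + 43) + 10452 = 2*43*(-155) + 10452 = -13330 + 10452 = -2878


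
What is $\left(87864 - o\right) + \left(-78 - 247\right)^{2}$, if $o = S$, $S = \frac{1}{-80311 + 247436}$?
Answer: $\frac{32336849124}{167125} \approx 1.9349 \cdot 10^{5}$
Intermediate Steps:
$S = \frac{1}{167125} \approx 5.9835 \cdot 10^{-6}$
$o = \frac{1}{167125} \approx 5.9835 \cdot 10^{-6}$
$\left(87864 - o\right) + \left(-78 - 247\right)^{2} = \left(87864 - \frac{1}{167125}\right) + \left(-78 - 247\right)^{2} = \left(87864 - \frac{1}{167125}\right) + \left(-325\right)^{2} = \frac{14684270999}{167125} + 105625 = \frac{32336849124}{167125}$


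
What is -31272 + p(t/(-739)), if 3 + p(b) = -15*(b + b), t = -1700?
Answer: -23163225/739 ≈ -31344.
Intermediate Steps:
p(b) = -3 - 30*b (p(b) = -3 - 15*(b + b) = -3 - 30*b)
-31272 + p(t/(-739)) = -31272 + (-3 - (-51000)/(-739)) = -31272 + (-3 - (-51000)*(-1)/739) = -31272 + (-3 - 30*1700/739) = -31272 + (-3 - 51000/739) = -31272 - 53217/739 = -23163225/739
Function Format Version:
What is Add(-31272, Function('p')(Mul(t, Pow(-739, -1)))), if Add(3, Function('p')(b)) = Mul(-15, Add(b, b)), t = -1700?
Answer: Rational(-23163225, 739) ≈ -31344.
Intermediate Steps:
Function('p')(b) = Add(-3, Mul(-30, b)) (Function('p')(b) = Add(-3, Mul(-15, Add(b, b))) = Add(-3, Mul(-15, Mul(2, b))) = Add(-3, Mul(-30, b)))
Add(-31272, Function('p')(Mul(t, Pow(-739, -1)))) = Add(-31272, Add(-3, Mul(-30, Mul(-1700, Pow(-739, -1))))) = Add(-31272, Add(-3, Mul(-30, Mul(-1700, Rational(-1, 739))))) = Add(-31272, Add(-3, Mul(-30, Rational(1700, 739)))) = Add(-31272, Add(-3, Rational(-51000, 739))) = Add(-31272, Rational(-53217, 739)) = Rational(-23163225, 739)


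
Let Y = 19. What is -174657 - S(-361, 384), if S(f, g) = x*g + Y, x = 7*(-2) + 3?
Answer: -170452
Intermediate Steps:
x = -11 (x = -14 + 3 = -11)
S(f, g) = 19 - 11*g (S(f, g) = -11*g + 19 = 19 - 11*g)
-174657 - S(-361, 384) = -174657 - (19 - 11*384) = -174657 - (19 - 4224) = -174657 - 1*(-4205) = -174657 + 4205 = -170452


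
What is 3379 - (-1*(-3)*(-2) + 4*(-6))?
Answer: 3409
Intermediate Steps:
3379 - (-1*(-3)*(-2) + 4*(-6)) = 3379 - (3*(-2) - 24) = 3379 - (-6 - 24) = 3379 - 1*(-30) = 3379 + 30 = 3409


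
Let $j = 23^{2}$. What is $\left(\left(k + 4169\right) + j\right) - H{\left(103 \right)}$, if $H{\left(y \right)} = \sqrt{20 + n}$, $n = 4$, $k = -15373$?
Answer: $-10675 - 2 \sqrt{6} \approx -10680.0$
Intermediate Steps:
$j = 529$
$H{\left(y \right)} = 2 \sqrt{6}$ ($H{\left(y \right)} = \sqrt{20 + 4} = \sqrt{24} = 2 \sqrt{6}$)
$\left(\left(k + 4169\right) + j\right) - H{\left(103 \right)} = \left(\left(-15373 + 4169\right) + 529\right) - 2 \sqrt{6} = \left(-11204 + 529\right) - 2 \sqrt{6} = -10675 - 2 \sqrt{6}$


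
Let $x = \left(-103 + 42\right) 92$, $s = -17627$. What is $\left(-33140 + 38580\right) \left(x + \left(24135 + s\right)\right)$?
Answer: $4874240$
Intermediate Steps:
$x = -5612$ ($x = \left(-61\right) 92 = -5612$)
$\left(-33140 + 38580\right) \left(x + \left(24135 + s\right)\right) = \left(-33140 + 38580\right) \left(-5612 + \left(24135 - 17627\right)\right) = 5440 \left(-5612 + 6508\right) = 5440 \cdot 896 = 4874240$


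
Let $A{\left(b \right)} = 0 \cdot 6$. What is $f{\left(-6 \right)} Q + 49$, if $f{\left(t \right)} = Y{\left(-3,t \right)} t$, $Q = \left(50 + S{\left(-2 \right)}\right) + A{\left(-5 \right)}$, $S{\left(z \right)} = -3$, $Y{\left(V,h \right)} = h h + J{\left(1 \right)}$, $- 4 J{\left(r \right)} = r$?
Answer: $- \frac{20065}{2} \approx -10033.0$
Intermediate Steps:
$A{\left(b \right)} = 0$
$J{\left(r \right)} = - \frac{r}{4}$
$Y{\left(V,h \right)} = - \frac{1}{4} + h^{2}$ ($Y{\left(V,h \right)} = h h - \frac{1}{4} = h^{2} - \frac{1}{4} = - \frac{1}{4} + h^{2}$)
$Q = 47$ ($Q = \left(50 - 3\right) + 0 = 47 + 0 = 47$)
$f{\left(t \right)} = t \left(- \frac{1}{4} + t^{2}\right)$ ($f{\left(t \right)} = \left(- \frac{1}{4} + t^{2}\right) t = t \left(- \frac{1}{4} + t^{2}\right)$)
$f{\left(-6 \right)} Q + 49 = \left(\left(-6\right)^{3} - - \frac{3}{2}\right) 47 + 49 = \left(-216 + \frac{3}{2}\right) 47 + 49 = \left(- \frac{429}{2}\right) 47 + 49 = - \frac{20163}{2} + 49 = - \frac{20065}{2}$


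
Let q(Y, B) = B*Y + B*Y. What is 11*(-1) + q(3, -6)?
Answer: -47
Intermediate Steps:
q(Y, B) = 2*B*Y
11*(-1) + q(3, -6) = 11*(-1) + 2*(-6)*3 = -11 - 36 = -47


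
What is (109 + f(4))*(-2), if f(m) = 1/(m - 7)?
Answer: -652/3 ≈ -217.33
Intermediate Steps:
f(m) = 1/(-7 + m)
(109 + f(4))*(-2) = (109 + 1/(-7 + 4))*(-2) = (109 + 1/(-3))*(-2) = (109 - ⅓)*(-2) = (326/3)*(-2) = -652/3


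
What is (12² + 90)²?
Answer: 54756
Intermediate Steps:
(12² + 90)² = (144 + 90)² = 234² = 54756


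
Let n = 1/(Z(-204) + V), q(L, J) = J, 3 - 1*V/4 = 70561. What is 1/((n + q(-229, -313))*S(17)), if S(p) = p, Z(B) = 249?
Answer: -281983/1500431560 ≈ -0.00018793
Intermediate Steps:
V = -282232 (V = 12 - 4*70561 = 12 - 282244 = -282232)
n = -1/281983 (n = 1/(249 - 282232) = 1/(-281983) = -1/281983 ≈ -3.5463e-6)
1/((n + q(-229, -313))*S(17)) = 1/(-1/281983 - 313*17) = (1/17)/(-88260680/281983) = -281983/88260680*1/17 = -281983/1500431560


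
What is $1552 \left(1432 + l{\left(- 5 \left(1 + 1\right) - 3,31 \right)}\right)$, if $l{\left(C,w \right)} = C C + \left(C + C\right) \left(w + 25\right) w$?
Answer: $-67566320$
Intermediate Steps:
$l{\left(C,w \right)} = C^{2} + 2 C w \left(25 + w\right)$ ($l{\left(C,w \right)} = C^{2} + 2 C \left(25 + w\right) w = C^{2} + 2 C w \left(25 + w\right)$)
$1552 \left(1432 + l{\left(- 5 \left(1 + 1\right) - 3,31 \right)}\right) = 1552 \left(1432 + \left(- 5 \left(1 + 1\right) - 3\right) \left(\left(- 5 \left(1 + 1\right) - 3\right) + 2 \cdot 31^{2} + 50 \cdot 31\right)\right) = 1552 \left(1432 + \left(\left(-5\right) 2 - 3\right) \left(\left(\left(-5\right) 2 - 3\right) + 2 \cdot 961 + 1550\right)\right) = 1552 \left(1432 + \left(-10 - 3\right) \left(\left(-10 - 3\right) + 1922 + 1550\right)\right) = 1552 \left(1432 - 13 \left(-13 + 1922 + 1550\right)\right) = 1552 \left(1432 - 44967\right) = 1552 \left(-43535\right) = -67566320$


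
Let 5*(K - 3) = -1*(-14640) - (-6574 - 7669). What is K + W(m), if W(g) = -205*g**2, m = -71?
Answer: -5138127/5 ≈ -1.0276e+6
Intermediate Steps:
K = 28898/5 (K = 3 + (-1*(-14640) - (-6574 - 7669))/5 = 3 + (14640 - 1*(-14243))/5 = 3 + (14640 + 14243)/5 = 3 + (1/5)*28883 = 3 + 28883/5 = 28898/5 ≈ 5779.6)
K + W(m) = 28898/5 - 205*(-71)**2 = 28898/5 - 205*5041 = 28898/5 - 1033405 = -5138127/5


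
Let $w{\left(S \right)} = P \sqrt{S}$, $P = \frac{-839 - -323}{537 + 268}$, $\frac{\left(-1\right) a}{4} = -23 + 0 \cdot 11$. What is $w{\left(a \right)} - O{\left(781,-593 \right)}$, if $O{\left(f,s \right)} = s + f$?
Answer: $-188 - \frac{1032 \sqrt{23}}{805} \approx -194.15$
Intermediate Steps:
$a = 92$ ($a = - 4 \left(-23 + 0 \cdot 11\right) = - 4 \left(-23 + 0\right) = \left(-4\right) \left(-23\right) = 92$)
$P = - \frac{516}{805}$ ($P = \frac{-839 + 323}{805} = \left(-516\right) \frac{1}{805} = - \frac{516}{805} \approx -0.64099$)
$O{\left(f,s \right)} = f + s$
$w{\left(S \right)} = - \frac{516 \sqrt{S}}{805}$
$w{\left(a \right)} - O{\left(781,-593 \right)} = - \frac{516 \sqrt{92}}{805} - \left(781 - 593\right) = - \frac{516 \cdot 2 \sqrt{23}}{805} - 188 = - \frac{1032 \sqrt{23}}{805} - 188 = -188 - \frac{1032 \sqrt{23}}{805}$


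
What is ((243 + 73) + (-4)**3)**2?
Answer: 63504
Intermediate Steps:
((243 + 73) + (-4)**3)**2 = (316 - 64)**2 = 252**2 = 63504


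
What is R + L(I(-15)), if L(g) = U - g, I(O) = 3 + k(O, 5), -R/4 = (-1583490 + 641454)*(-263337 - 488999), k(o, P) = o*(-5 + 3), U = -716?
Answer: -2834910385133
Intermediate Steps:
k(o, P) = -2*o (k(o, P) = o*(-2) = -2*o)
R = -2834910384384 (R = -4*(-1583490 + 641454)*(-263337 - 488999) = -(-3768144)*(-752336) = -4*708727596096 = -2834910384384)
I(O) = 3 - 2*O
L(g) = -716 - g
R + L(I(-15)) = -2834910384384 + (-716 - (3 - 2*(-15))) = -2834910384384 + (-716 - (3 + 30)) = -2834910384384 + (-716 - 1*33) = -2834910384384 + (-716 - 33) = -2834910384384 - 749 = -2834910385133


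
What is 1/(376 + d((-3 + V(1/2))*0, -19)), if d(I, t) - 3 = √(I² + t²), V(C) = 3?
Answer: 1/398 ≈ 0.0025126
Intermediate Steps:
d(I, t) = 3 + √(I² + t²)
1/(376 + d((-3 + V(1/2))*0, -19)) = 1/(376 + (3 + √(((-3 + 3)*0)² + (-19)²))) = 1/(376 + (3 + √((0*0)² + 361))) = 1/(376 + (3 + √(0² + 361))) = 1/(376 + (3 + √(0 + 361))) = 1/(376 + (3 + √361)) = 1/(376 + (3 + 19)) = 1/(376 + 22) = 1/398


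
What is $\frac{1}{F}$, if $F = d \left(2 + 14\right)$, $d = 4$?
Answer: $\frac{1}{64} \approx 0.015625$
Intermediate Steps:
$F = 64$ ($F = 4 \left(2 + 14\right) = 4 \cdot 16 = 64$)
$\frac{1}{F} = \frac{1}{64}$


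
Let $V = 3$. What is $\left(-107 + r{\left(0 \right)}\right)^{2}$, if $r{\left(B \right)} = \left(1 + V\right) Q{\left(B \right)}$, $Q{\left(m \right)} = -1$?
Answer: $12321$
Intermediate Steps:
$r{\left(B \right)} = -4$ ($r{\left(B \right)} = \left(1 + 3\right) \left(-1\right) = 4 \left(-1\right) = -4$)
$\left(-107 + r{\left(0 \right)}\right)^{2} = \left(-107 - 4\right)^{2} = \left(-111\right)^{2} = 12321$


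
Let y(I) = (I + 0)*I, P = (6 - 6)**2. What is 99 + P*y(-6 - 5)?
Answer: 99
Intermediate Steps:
P = 0 (P = 0**2 = 0)
y(I) = I**2 (y(I) = I*I = I**2)
99 + P*y(-6 - 5) = 99 + 0*(-6 - 5)**2 = 99 + 0*(-11)**2 = 99 + 0*121 = 99 + 0 = 99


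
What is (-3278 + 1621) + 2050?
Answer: 393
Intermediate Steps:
(-3278 + 1621) + 2050 = -1657 + 2050 = 393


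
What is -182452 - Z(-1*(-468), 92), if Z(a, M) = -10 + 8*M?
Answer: -183178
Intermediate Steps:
-182452 - Z(-1*(-468), 92) = -182452 - (-10 + 8*92) = -182452 - (-10 + 736) = -182452 - 1*726 = -182452 - 726 = -183178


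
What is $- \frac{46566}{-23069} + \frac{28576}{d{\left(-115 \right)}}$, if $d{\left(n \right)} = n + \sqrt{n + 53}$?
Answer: $\frac{2 \left(- 326932327 i + 23283 \sqrt{62}\right)}{23069 \left(\sqrt{62} + 115 i\right)} \approx -245.31 - 16.934 i$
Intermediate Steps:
$d{\left(n \right)} = n + \sqrt{53 + n}$
$- \frac{46566}{-23069} + \frac{28576}{d{\left(-115 \right)}} = - \frac{46566}{-23069} + \frac{28576}{-115 + \sqrt{53 - 115}} = \left(-46566\right) \left(- \frac{1}{23069}\right) + \frac{28576}{-115 + \sqrt{-62}} = \frac{46566}{23069} + \frac{28576}{-115 + i \sqrt{62}}$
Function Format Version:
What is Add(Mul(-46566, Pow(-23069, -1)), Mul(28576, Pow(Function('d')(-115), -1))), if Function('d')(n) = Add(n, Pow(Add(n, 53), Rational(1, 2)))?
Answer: Mul(Rational(2, 23069), Pow(Add(Pow(62, Rational(1, 2)), Mul(115, I)), -1), Add(Mul(-326932327, I), Mul(23283, Pow(62, Rational(1, 2))))) ≈ Add(-245.31, Mul(-16.934, I))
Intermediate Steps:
Function('d')(n) = Add(n, Pow(Add(53, n), Rational(1, 2)))
Add(Mul(-46566, Pow(-23069, -1)), Mul(28576, Pow(Function('d')(-115), -1))) = Add(Mul(-46566, Pow(-23069, -1)), Mul(28576, Pow(Add(-115, Pow(Add(53, -115), Rational(1, 2))), -1))) = Add(Mul(-46566, Rational(-1, 23069)), Mul(28576, Pow(Add(-115, Pow(-62, Rational(1, 2))), -1))) = Add(Rational(46566, 23069), Mul(28576, Pow(Add(-115, Mul(I, Pow(62, Rational(1, 2)))), -1)))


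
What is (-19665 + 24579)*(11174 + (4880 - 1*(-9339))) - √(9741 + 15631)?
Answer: 124781202 - 2*√6343 ≈ 1.2478e+8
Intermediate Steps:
(-19665 + 24579)*(11174 + (4880 - 1*(-9339))) - √(9741 + 15631) = 4914*(11174 + (4880 + 9339)) - √25372 = 4914*(11174 + 14219) - 2*√6343 = 4914*25393 - 2*√6343 = 124781202 - 2*√6343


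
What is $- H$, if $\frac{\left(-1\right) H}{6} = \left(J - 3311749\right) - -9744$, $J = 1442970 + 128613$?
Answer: $-10382532$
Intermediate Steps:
$J = 1571583$
$H = 10382532$ ($H = - 6 \left(\left(1571583 - 3311749\right) - -9744\right) = - 6 \left(-1740166 + 9744\right) = \left(-6\right) \left(-1730422\right) = 10382532$)
$- H = \left(-1\right) 10382532 = -10382532$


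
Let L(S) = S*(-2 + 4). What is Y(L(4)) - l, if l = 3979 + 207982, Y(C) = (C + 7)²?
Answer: -211736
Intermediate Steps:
L(S) = 2*S (L(S) = S*2 = 2*S)
Y(C) = (7 + C)²
l = 211961
Y(L(4)) - l = (7 + 2*4)² - 1*211961 = (7 + 8)² - 211961 = 15² - 211961 = 225 - 211961 = -211736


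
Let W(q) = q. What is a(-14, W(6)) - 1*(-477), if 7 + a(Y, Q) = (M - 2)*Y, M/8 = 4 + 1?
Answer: -62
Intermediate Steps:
M = 40 (M = 8*(4 + 1) = 8*5 = 40)
a(Y, Q) = -7 + 38*Y (a(Y, Q) = -7 + (40 - 2)*Y = -7 + 38*Y)
a(-14, W(6)) - 1*(-477) = (-7 + 38*(-14)) - 1*(-477) = (-7 - 532) + 477 = -539 + 477 = -62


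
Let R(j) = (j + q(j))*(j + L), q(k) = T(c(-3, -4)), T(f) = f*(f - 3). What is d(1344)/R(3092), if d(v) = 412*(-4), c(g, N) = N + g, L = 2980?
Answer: -103/1199979 ≈ -8.5835e-5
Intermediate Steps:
T(f) = f*(-3 + f)
q(k) = 70 (q(k) = (-4 - 3)*(-3 + (-4 - 3)) = -7*(-3 - 7) = -7*(-10) = 70)
R(j) = (70 + j)*(2980 + j) (R(j) = (j + 70)*(j + 2980) = (70 + j)*(2980 + j))
d(v) = -1648
d(1344)/R(3092) = -1648/(208600 + 3092² + 3050*3092) = -1648/(208600 + 9560464 + 9430600) = -1648/19199664 = -1648*1/19199664 = -103/1199979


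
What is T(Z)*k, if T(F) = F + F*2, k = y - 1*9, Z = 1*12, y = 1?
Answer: -288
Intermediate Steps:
Z = 12
k = -8 (k = 1 - 1*9 = 1 - 9 = -8)
T(F) = 3*F (T(F) = F + 2*F = 3*F)
T(Z)*k = (3*12)*(-8) = 36*(-8) = -288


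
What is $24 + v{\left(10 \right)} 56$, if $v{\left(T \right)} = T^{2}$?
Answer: $5624$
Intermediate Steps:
$24 + v{\left(10 \right)} 56 = 24 + 10^{2} \cdot 56 = 24 + 100 \cdot 56 = 24 + 5600 = 5624$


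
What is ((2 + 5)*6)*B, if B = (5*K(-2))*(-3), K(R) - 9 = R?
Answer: -4410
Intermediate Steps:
K(R) = 9 + R
B = -105 (B = (5*(9 - 2))*(-3) = (5*7)*(-3) = 35*(-3) = -105)
((2 + 5)*6)*B = ((2 + 5)*6)*(-105) = (7*6)*(-105) = 42*(-105) = -4410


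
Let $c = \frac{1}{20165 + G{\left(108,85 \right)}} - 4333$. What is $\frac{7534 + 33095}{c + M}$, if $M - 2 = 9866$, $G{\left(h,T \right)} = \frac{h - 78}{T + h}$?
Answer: $\frac{158122989375}{21541528318} \approx 7.3404$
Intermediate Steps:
$G{\left(h,T \right)} = \frac{-78 + h}{T + h}$
$M = 9868$ ($M = 2 + 9866 = 9868$)
$c = - \frac{16863494182}{3891875}$ ($c = \frac{1}{20165 + \frac{-78 + 108}{85 + 108}} - 4333 = \frac{1}{20165 + \frac{1}{193} \cdot 30} - 4333 = \frac{1}{20165 + \frac{30}{193}} - 4333 = \frac{1}{\frac{3891875}{193}} - 4333 = \frac{193}{3891875} - 4333 = - \frac{16863494182}{3891875} \approx -4333.0$)
$\frac{7534 + 33095}{c + M} = \frac{7534 + 33095}{- \frac{16863494182}{3891875} + 9868} = \frac{40629}{\frac{21541528318}{3891875}} = 40629 \cdot \frac{3891875}{21541528318} = \frac{158122989375}{21541528318}$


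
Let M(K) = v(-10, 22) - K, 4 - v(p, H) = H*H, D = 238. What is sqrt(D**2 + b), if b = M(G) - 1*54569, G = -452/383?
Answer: sqrt(234142071)/383 ≈ 39.952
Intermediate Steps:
v(p, H) = 4 - H**2 (v(p, H) = 4 - H*H = 4 - H**2)
G = -452/383 (G = -452*1/383 = -452/383 ≈ -1.1802)
M(K) = -480 - K (M(K) = (4 - 1*22**2) - K = (4 - 1*484) - K = (4 - 484) - K = -480 - K)
b = -21083315/383 (b = (-480 - 1*(-452/383)) - 1*54569 = (-480 + 452/383) - 54569 = -183388/383 - 54569 = -21083315/383 ≈ -55048.)
sqrt(D**2 + b) = sqrt(238**2 - 21083315/383) = sqrt(56644 - 21083315/383) = sqrt(611337/383) = sqrt(234142071)/383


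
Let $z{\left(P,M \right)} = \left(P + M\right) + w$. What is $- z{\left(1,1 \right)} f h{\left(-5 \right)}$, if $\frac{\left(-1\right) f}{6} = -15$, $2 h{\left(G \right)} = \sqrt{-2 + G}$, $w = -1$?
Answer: $- 45 i \sqrt{7} \approx - 119.06 i$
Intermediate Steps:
$h{\left(G \right)} = \frac{\sqrt{-2 + G}}{2}$
$f = 90$ ($f = \left(-6\right) \left(-15\right) = 90$)
$z{\left(P,M \right)} = -1 + M + P$ ($z{\left(P,M \right)} = \left(P + M\right) - 1 = \left(M + P\right) - 1 = -1 + M + P$)
$- z{\left(1,1 \right)} f h{\left(-5 \right)} = - \left(-1 + 1 + 1\right) 90 \frac{\sqrt{-2 - 5}}{2} = - 1 \cdot 90 \frac{\sqrt{-7}}{2} = - 90 \frac{i \sqrt{7}}{2} = - 45 i \sqrt{7}$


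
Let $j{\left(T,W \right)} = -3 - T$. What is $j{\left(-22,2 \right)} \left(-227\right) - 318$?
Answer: $-4631$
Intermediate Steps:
$j{\left(-22,2 \right)} \left(-227\right) - 318 = \left(-3 - -22\right) \left(-227\right) - 318 = \left(-3 + 22\right) \left(-227\right) - 318 = 19 \left(-227\right) - 318 = -4313 - 318 = -4631$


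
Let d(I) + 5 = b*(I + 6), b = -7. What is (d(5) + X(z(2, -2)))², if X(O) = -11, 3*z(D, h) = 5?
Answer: 8649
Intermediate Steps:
z(D, h) = 5/3 (z(D, h) = (⅓)*5 = 5/3)
d(I) = -47 - 7*I (d(I) = -5 - 7*(I + 6) = -5 - 7*(6 + I) = -5 + (-42 - 7*I) = -47 - 7*I)
(d(5) + X(z(2, -2)))² = ((-47 - 7*5) - 11)² = ((-47 - 35) - 11)² = (-82 - 11)² = (-93)² = 8649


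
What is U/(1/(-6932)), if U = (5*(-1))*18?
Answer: 623880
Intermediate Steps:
U = -90 (U = -5*18 = -90)
U/(1/(-6932)) = -90/(1/(-6932)) = -90/(-1/6932) = -90*(-6932) = 623880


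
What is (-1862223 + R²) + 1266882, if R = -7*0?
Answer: -595341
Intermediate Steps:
R = 0
(-1862223 + R²) + 1266882 = (-1862223 + 0²) + 1266882 = (-1862223 + 0) + 1266882 = -1862223 + 1266882 = -595341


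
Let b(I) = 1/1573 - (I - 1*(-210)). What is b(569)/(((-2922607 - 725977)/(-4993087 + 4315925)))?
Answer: -207442822823/1434805658 ≈ -144.58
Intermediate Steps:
b(I) = -330329/1573 - I (b(I) = 1/1573 - (I + 210) = 1/1573 - (210 + I) = 1/1573 + (-210 - I) = -330329/1573 - I)
b(569)/(((-2922607 - 725977)/(-4993087 + 4315925))) = (-330329/1573 - 1*569)/(((-2922607 - 725977)/(-4993087 + 4315925))) = (-330329/1573 - 569)/((-3648584/(-677162))) = -1225366/(1573*((-3648584*(-1/677162)))) = -1225366/(1573*1824292/338581) = -1225366/1573*338581/1824292 = -207442822823/1434805658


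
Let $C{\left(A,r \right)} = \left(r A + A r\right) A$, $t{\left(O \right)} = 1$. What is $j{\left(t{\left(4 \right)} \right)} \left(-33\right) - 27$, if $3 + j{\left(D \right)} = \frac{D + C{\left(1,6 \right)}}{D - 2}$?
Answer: $501$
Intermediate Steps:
$C{\left(A,r \right)} = 2 r A^{2}$ ($C{\left(A,r \right)} = \left(A r + A r\right) A = 2 A r A = 2 r A^{2}$)
$j{\left(D \right)} = -3 + \frac{12 + D}{-2 + D}$ ($j{\left(D \right)} = -3 + \frac{D + 2 \cdot 6 \cdot 1^{2}}{D - 2} = -3 + \frac{D + 2 \cdot 6 \cdot 1}{-2 + D} = -3 + \frac{D + 12}{-2 + D} = -3 + \frac{12 + D}{-2 + D}$)
$j{\left(t{\left(4 \right)} \right)} \left(-33\right) - 27 = \frac{2 \left(9 - 1\right)}{-2 + 1} \left(-33\right) - 27 = \frac{2 \left(9 - 1\right)}{-1} \left(-33\right) - 27 = 2 \left(-1\right) 8 \left(-33\right) - 27 = \left(-16\right) \left(-33\right) - 27 = 528 - 27 = 501$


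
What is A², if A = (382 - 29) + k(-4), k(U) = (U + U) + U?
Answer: 116281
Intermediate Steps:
k(U) = 3*U (k(U) = 2*U + U = 3*U)
A = 341 (A = (382 - 29) + 3*(-4) = 353 - 12 = 341)
A² = 341² = 116281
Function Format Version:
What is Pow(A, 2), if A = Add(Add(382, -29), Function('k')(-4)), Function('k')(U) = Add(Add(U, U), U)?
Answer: 116281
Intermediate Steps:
Function('k')(U) = Mul(3, U) (Function('k')(U) = Add(Mul(2, U), U) = Mul(3, U))
A = 341 (A = Add(Add(382, -29), Mul(3, -4)) = Add(353, -12) = 341)
Pow(A, 2) = Pow(341, 2) = 116281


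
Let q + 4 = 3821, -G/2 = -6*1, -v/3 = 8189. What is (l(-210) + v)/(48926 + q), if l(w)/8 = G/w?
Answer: -859861/1846005 ≈ -0.46580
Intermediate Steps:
v = -24567 (v = -3*8189 = -24567)
G = 12 (G = -(-12) = -2*(-6) = 12)
l(w) = 96/w (l(w) = 8*(12/w) = 96/w)
q = 3817 (q = -4 + 3821 = 3817)
(l(-210) + v)/(48926 + q) = (96/(-210) - 24567)/(48926 + 3817) = (96*(-1/210) - 24567)/52743 = (-16/35 - 24567)*(1/52743) = -859861/35*1/52743 = -859861/1846005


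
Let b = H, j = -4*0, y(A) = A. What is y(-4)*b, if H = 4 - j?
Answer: -16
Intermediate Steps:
j = 0
H = 4 (H = 4 - 1*0 = 4 + 0 = 4)
b = 4
y(-4)*b = -4*4 = -16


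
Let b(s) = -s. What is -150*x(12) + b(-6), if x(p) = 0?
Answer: 6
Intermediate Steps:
-150*x(12) + b(-6) = -150*0 - 1*(-6) = 0 + 6 = 6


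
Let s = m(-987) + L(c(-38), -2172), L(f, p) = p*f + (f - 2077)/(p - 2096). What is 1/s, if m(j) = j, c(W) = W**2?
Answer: -4268/13390230507 ≈ -3.1874e-7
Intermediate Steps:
L(f, p) = f*p + (-2077 + f)/(-2096 + p)
s = -13390230507/4268 (s = -987 + (-2077 + (-38)**2 + (-38)**2*(-2172)**2 - 2096*(-38)**2*(-2172))/(-2096 - 2172) = -987 + (-2077 + 1444 + 1444*4717584 - 2096*1444*(-2172))/(-4268) = -987 - (-2077 + 1444 + 6812191296 + 6573827328)/4268 = -987 - 1/4268*13386017991 = -987 - 13386017991/4268 = -13390230507/4268 ≈ -3.1374e+6)
1/s = 1/(-13390230507/4268) = -4268/13390230507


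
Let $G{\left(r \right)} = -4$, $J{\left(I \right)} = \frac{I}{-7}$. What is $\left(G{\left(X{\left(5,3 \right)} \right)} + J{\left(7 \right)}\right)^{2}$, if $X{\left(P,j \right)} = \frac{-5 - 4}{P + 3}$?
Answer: $25$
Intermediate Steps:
$J{\left(I \right)} = - \frac{I}{7}$ ($J{\left(I \right)} = I \left(- \frac{1}{7}\right) = - \frac{I}{7}$)
$X{\left(P,j \right)} = - \frac{9}{3 + P}$
$\left(G{\left(X{\left(5,3 \right)} \right)} + J{\left(7 \right)}\right)^{2} = \left(-4 - 1\right)^{2} = \left(-5\right)^{2} = 25$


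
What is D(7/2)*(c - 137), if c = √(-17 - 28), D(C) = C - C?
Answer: 0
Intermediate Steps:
D(C) = 0
c = 3*I*√5 (c = √(-45) = 3*I*√5 ≈ 6.7082*I)
D(7/2)*(c - 137) = 0*(3*I*√5 - 137) = 0*(-137 + 3*I*√5) = 0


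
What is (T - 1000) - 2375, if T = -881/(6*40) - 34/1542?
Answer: -208397777/61680 ≈ -3378.7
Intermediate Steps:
T = -227777/61680 (T = -881/240 - 34*1/1542 = -881*1/240 - 17/771 = -881/240 - 17/771 = -227777/61680 ≈ -3.6929)
(T - 1000) - 2375 = (-227777/61680 - 1000) - 2375 = -61907777/61680 - 2375 = -208397777/61680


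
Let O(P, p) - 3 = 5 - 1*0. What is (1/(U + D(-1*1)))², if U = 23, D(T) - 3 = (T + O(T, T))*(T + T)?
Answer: 1/144 ≈ 0.0069444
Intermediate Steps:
O(P, p) = 8 (O(P, p) = 3 + (5 - 1*0) = 3 + (5 + 0) = 3 + 5 = 8)
D(T) = 3 + 2*T*(8 + T) (D(T) = 3 + (T + 8)*(T + T) = 3 + (8 + T)*(2*T) = 3 + 2*T*(8 + T))
(1/(U + D(-1*1)))² = (1/(23 + (3 + 2*(-1*1)² + 16*(-1*1))))² = (1/(23 + (3 + 2*(-1)² + 16*(-1))))² = (1/(23 + (3 + 2*1 - 16)))² = (1/(23 + (3 + 2 - 16)))² = (1/(23 - 11))² = (1/12)² = 1/144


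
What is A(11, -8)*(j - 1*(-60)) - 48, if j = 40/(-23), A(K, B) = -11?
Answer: -15844/23 ≈ -688.87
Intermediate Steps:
j = -40/23 (j = 40*(-1/23) = -40/23 ≈ -1.7391)
A(11, -8)*(j - 1*(-60)) - 48 = -11*(-40/23 - 1*(-60)) - 48 = -11*(-40/23 + 60) - 48 = -11*1340/23 - 48 = -14740/23 - 48 = -15844/23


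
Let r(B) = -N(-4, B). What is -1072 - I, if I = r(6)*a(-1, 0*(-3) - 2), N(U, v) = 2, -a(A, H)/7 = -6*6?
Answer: -568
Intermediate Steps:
a(A, H) = 252 (a(A, H) = -(-42)*6 = -7*(-36) = 252)
r(B) = -2 (r(B) = -1*2 = -2)
I = -504 (I = -2*252 = -504)
-1072 - I = -1072 - 1*(-504) = -1072 + 504 = -568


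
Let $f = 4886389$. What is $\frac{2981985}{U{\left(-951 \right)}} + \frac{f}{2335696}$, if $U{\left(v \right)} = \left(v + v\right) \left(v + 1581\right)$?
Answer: $- \frac{18497432557}{46646184816} \approx -0.39655$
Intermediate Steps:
$U{\left(v \right)} = 2 v \left(1581 + v\right)$
$\frac{2981985}{U{\left(-951 \right)}} + \frac{f}{2335696} = \frac{2981985}{2 \left(-951\right) \left(1581 - 951\right)} + \frac{4886389}{2335696} = \frac{2981985}{2 \left(-951\right) 630} + 4886389 \cdot \frac{1}{2335696} = \frac{2981985}{-1198260} + \frac{4886389}{2335696} = 2981985 \left(- \frac{1}{1198260}\right) + \frac{4886389}{2335696} = - \frac{198799}{79884} + \frac{4886389}{2335696} = - \frac{18497432557}{46646184816}$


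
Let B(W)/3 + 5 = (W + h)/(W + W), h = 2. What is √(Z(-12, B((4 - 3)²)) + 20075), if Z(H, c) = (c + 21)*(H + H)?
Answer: √19823 ≈ 140.79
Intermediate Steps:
B(W) = -15 + 3*(2 + W)/(2*W) (B(W) = -15 + 3*((W + 2)/(W + W)) = -15 + 3*((2 + W)/((2*W))) = -15 + 3*((2 + W)*(1/(2*W))) = -15 + 3*((2 + W)/(2*W)) = -15 + 3*(2 + W)/(2*W))
Z(H, c) = 2*H*(21 + c) (Z(H, c) = (21 + c)*(2*H) = 2*H*(21 + c))
√(Z(-12, B((4 - 3)²)) + 20075) = √(2*(-12)*(21 + (-27/2 + 3/((4 - 3)²))) + 20075) = √(2*(-12)*(21 + (-27/2 + 3/(1²))) + 20075) = √(2*(-12)*(21 + (-27/2 + 3/1)) + 20075) = √(2*(-12)*(21 + (-27/2 + 3*1)) + 20075) = √(2*(-12)*(21 + (-27/2 + 3)) + 20075) = √(2*(-12)*(21 - 21/2) + 20075) = √(2*(-12)*(21/2) + 20075) = √(-252 + 20075) = √19823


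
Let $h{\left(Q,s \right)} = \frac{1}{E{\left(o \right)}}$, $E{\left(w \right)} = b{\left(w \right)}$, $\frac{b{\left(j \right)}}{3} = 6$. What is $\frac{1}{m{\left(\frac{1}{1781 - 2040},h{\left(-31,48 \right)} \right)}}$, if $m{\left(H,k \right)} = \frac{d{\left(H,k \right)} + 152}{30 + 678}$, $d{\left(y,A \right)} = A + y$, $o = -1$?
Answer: $\frac{3300696}{708865} \approx 4.6563$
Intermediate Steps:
$b{\left(j \right)} = 18$ ($b{\left(j \right)} = 3 \cdot 6 = 18$)
$E{\left(w \right)} = 18$
$h{\left(Q,s \right)} = \frac{1}{18}$
$m{\left(H,k \right)} = \frac{38}{177} + \frac{H}{708} + \frac{k}{708}$ ($m{\left(H,k \right)} = \frac{\left(k + H\right) + 152}{30 + 678} = \frac{\left(H + k\right) + 152}{708} = \left(152 + H + k\right) \frac{1}{708} = \frac{38}{177} + \frac{H}{708} + \frac{k}{708}$)
$\frac{1}{m{\left(\frac{1}{1781 - 2040},h{\left(-31,48 \right)} \right)}} = \frac{1}{\frac{38}{177} + \frac{1}{708 \left(1781 - 2040\right)} + \frac{1}{708} \cdot \frac{1}{18}} = \frac{1}{\frac{38}{177} + \frac{1}{708 \left(-259\right)} + \frac{1}{12744}} = \frac{1}{\frac{38}{177} + \frac{1}{708} \left(- \frac{1}{259}\right) + \frac{1}{12744}} = \frac{1}{\frac{38}{177} - \frac{1}{183372} + \frac{1}{12744}} = \frac{1}{\frac{708865}{3300696}} = \frac{3300696}{708865}$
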